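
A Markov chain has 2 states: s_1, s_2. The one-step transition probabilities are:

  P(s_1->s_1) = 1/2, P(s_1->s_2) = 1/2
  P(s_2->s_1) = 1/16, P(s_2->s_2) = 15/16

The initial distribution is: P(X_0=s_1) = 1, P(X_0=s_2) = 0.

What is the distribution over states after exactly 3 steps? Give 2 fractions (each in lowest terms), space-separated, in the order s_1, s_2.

Answer: 95/512 417/512

Derivation:
Propagating the distribution step by step (d_{t+1} = d_t * P):
d_0 = (s_1=1, s_2=0)
  d_1[s_1] = 1*1/2 + 0*1/16 = 1/2
  d_1[s_2] = 1*1/2 + 0*15/16 = 1/2
d_1 = (s_1=1/2, s_2=1/2)
  d_2[s_1] = 1/2*1/2 + 1/2*1/16 = 9/32
  d_2[s_2] = 1/2*1/2 + 1/2*15/16 = 23/32
d_2 = (s_1=9/32, s_2=23/32)
  d_3[s_1] = 9/32*1/2 + 23/32*1/16 = 95/512
  d_3[s_2] = 9/32*1/2 + 23/32*15/16 = 417/512
d_3 = (s_1=95/512, s_2=417/512)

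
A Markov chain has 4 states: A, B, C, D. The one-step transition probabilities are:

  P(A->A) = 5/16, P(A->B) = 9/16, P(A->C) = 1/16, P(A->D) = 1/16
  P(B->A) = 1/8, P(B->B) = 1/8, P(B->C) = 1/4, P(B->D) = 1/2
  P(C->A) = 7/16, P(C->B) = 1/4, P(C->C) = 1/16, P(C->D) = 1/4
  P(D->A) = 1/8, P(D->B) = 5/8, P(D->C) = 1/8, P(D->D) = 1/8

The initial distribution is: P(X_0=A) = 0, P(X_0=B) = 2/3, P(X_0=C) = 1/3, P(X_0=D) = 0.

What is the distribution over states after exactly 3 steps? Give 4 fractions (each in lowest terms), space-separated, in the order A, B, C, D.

Answer: 1259/6144 691/2048 493/3072 913/3072

Derivation:
Propagating the distribution step by step (d_{t+1} = d_t * P):
d_0 = (A=0, B=2/3, C=1/3, D=0)
  d_1[A] = 0*5/16 + 2/3*1/8 + 1/3*7/16 + 0*1/8 = 11/48
  d_1[B] = 0*9/16 + 2/3*1/8 + 1/3*1/4 + 0*5/8 = 1/6
  d_1[C] = 0*1/16 + 2/3*1/4 + 1/3*1/16 + 0*1/8 = 3/16
  d_1[D] = 0*1/16 + 2/3*1/2 + 1/3*1/4 + 0*1/8 = 5/12
d_1 = (A=11/48, B=1/6, C=3/16, D=5/12)
  d_2[A] = 11/48*5/16 + 1/6*1/8 + 3/16*7/16 + 5/12*1/8 = 29/128
  d_2[B] = 11/48*9/16 + 1/6*1/8 + 3/16*1/4 + 5/12*5/8 = 117/256
  d_2[C] = 11/48*1/16 + 1/6*1/4 + 3/16*1/16 + 5/12*1/8 = 23/192
  d_2[D] = 11/48*1/16 + 1/6*1/2 + 3/16*1/4 + 5/12*1/8 = 151/768
d_2 = (A=29/128, B=117/256, C=23/192, D=151/768)
  d_3[A] = 29/128*5/16 + 117/256*1/8 + 23/192*7/16 + 151/768*1/8 = 1259/6144
  d_3[B] = 29/128*9/16 + 117/256*1/8 + 23/192*1/4 + 151/768*5/8 = 691/2048
  d_3[C] = 29/128*1/16 + 117/256*1/4 + 23/192*1/16 + 151/768*1/8 = 493/3072
  d_3[D] = 29/128*1/16 + 117/256*1/2 + 23/192*1/4 + 151/768*1/8 = 913/3072
d_3 = (A=1259/6144, B=691/2048, C=493/3072, D=913/3072)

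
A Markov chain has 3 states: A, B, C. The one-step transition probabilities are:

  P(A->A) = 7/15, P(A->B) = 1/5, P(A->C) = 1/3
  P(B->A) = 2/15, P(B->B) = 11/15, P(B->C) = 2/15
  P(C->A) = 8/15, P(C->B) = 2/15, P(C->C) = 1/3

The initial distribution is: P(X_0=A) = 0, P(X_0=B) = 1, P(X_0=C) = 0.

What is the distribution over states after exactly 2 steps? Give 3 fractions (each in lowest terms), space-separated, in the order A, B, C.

Propagating the distribution step by step (d_{t+1} = d_t * P):
d_0 = (A=0, B=1, C=0)
  d_1[A] = 0*7/15 + 1*2/15 + 0*8/15 = 2/15
  d_1[B] = 0*1/5 + 1*11/15 + 0*2/15 = 11/15
  d_1[C] = 0*1/3 + 1*2/15 + 0*1/3 = 2/15
d_1 = (A=2/15, B=11/15, C=2/15)
  d_2[A] = 2/15*7/15 + 11/15*2/15 + 2/15*8/15 = 52/225
  d_2[B] = 2/15*1/5 + 11/15*11/15 + 2/15*2/15 = 131/225
  d_2[C] = 2/15*1/3 + 11/15*2/15 + 2/15*1/3 = 14/75
d_2 = (A=52/225, B=131/225, C=14/75)

Answer: 52/225 131/225 14/75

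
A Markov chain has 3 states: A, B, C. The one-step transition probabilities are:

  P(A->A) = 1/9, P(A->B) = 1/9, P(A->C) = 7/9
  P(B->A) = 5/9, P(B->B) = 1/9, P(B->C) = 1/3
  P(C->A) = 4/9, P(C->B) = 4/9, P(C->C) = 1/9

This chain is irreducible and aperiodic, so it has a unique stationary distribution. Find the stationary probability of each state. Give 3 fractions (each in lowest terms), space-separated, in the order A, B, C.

The stationary distribution satisfies pi = pi * P, i.e.:
  pi_A = 1/9*pi_A + 5/9*pi_B + 4/9*pi_C
  pi_B = 1/9*pi_A + 1/9*pi_B + 4/9*pi_C
  pi_C = 7/9*pi_A + 1/3*pi_B + 1/9*pi_C
with normalization: pi_A + pi_B + pi_C = 1.

Using the first 2 balance equations plus normalization, the linear system A*pi = b is:
  [-8/9, 5/9, 4/9] . pi = 0
  [1/9, -8/9, 4/9] . pi = 0
  [1, 1, 1] . pi = 1

Solving yields:
  pi_A = 52/147
  pi_B = 12/49
  pi_C = 59/147

Verification (pi * P):
  52/147*1/9 + 12/49*5/9 + 59/147*4/9 = 52/147 = pi_A  (ok)
  52/147*1/9 + 12/49*1/9 + 59/147*4/9 = 12/49 = pi_B  (ok)
  52/147*7/9 + 12/49*1/3 + 59/147*1/9 = 59/147 = pi_C  (ok)

Answer: 52/147 12/49 59/147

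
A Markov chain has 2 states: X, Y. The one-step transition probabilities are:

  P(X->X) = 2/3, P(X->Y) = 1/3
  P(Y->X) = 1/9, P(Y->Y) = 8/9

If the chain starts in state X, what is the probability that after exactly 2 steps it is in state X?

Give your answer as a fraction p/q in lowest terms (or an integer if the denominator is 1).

Computing P^2 by repeated multiplication:
P^1 =
  X: [2/3, 1/3]
  Y: [1/9, 8/9]
P^2 =
  X: [13/27, 14/27]
  Y: [14/81, 67/81]

(P^2)[X -> X] = 13/27

Answer: 13/27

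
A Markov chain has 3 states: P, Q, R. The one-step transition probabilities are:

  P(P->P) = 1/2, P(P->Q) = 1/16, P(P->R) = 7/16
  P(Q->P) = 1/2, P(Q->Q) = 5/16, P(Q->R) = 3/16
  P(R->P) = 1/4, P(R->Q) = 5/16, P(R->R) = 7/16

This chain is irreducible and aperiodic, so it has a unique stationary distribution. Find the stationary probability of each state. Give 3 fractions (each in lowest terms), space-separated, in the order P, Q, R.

Answer: 21/52 11/52 5/13

Derivation:
The stationary distribution satisfies pi = pi * P, i.e.:
  pi_P = 1/2*pi_P + 1/2*pi_Q + 1/4*pi_R
  pi_Q = 1/16*pi_P + 5/16*pi_Q + 5/16*pi_R
  pi_R = 7/16*pi_P + 3/16*pi_Q + 7/16*pi_R
with normalization: pi_P + pi_Q + pi_R = 1.

Using the first 2 balance equations plus normalization, the linear system A*pi = b is:
  [-1/2, 1/2, 1/4] . pi = 0
  [1/16, -11/16, 5/16] . pi = 0
  [1, 1, 1] . pi = 1

Solving yields:
  pi_P = 21/52
  pi_Q = 11/52
  pi_R = 5/13

Verification (pi * P):
  21/52*1/2 + 11/52*1/2 + 5/13*1/4 = 21/52 = pi_P  (ok)
  21/52*1/16 + 11/52*5/16 + 5/13*5/16 = 11/52 = pi_Q  (ok)
  21/52*7/16 + 11/52*3/16 + 5/13*7/16 = 5/13 = pi_R  (ok)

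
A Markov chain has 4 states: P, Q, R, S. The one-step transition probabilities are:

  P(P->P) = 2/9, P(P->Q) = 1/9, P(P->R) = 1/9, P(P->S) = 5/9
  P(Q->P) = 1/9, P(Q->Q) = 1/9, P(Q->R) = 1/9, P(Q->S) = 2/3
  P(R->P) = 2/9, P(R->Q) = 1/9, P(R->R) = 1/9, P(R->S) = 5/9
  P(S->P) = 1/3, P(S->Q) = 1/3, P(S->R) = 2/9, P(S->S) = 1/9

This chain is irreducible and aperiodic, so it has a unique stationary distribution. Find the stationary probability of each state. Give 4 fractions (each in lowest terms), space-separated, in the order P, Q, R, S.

The stationary distribution satisfies pi = pi * P, i.e.:
  pi_P = 2/9*pi_P + 1/9*pi_Q + 2/9*pi_R + 1/3*pi_S
  pi_Q = 1/9*pi_P + 1/9*pi_Q + 1/9*pi_R + 1/3*pi_S
  pi_R = 1/9*pi_P + 1/9*pi_Q + 1/9*pi_R + 2/9*pi_S
  pi_S = 5/9*pi_P + 2/3*pi_Q + 5/9*pi_R + 1/9*pi_S
with normalization: pi_P + pi_Q + pi_R + pi_S = 1.

Using the first 3 balance equations plus normalization, the linear system A*pi = b is:
  [-7/9, 1/9, 2/9, 1/3] . pi = 0
  [1/9, -8/9, 1/9, 1/3] . pi = 0
  [1/9, 1/9, -8/9, 2/9] . pi = 0
  [1, 1, 1, 1] . pi = 1

Solving yields:
  pi_P = 11/45
  pi_Q = 1/5
  pi_R = 7/45
  pi_S = 2/5

Verification (pi * P):
  11/45*2/9 + 1/5*1/9 + 7/45*2/9 + 2/5*1/3 = 11/45 = pi_P  (ok)
  11/45*1/9 + 1/5*1/9 + 7/45*1/9 + 2/5*1/3 = 1/5 = pi_Q  (ok)
  11/45*1/9 + 1/5*1/9 + 7/45*1/9 + 2/5*2/9 = 7/45 = pi_R  (ok)
  11/45*5/9 + 1/5*2/3 + 7/45*5/9 + 2/5*1/9 = 2/5 = pi_S  (ok)

Answer: 11/45 1/5 7/45 2/5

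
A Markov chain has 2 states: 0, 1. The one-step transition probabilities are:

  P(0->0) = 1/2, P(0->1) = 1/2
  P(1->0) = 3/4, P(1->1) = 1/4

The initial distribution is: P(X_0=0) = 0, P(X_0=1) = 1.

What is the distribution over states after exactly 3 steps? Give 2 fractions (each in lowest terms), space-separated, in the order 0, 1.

Propagating the distribution step by step (d_{t+1} = d_t * P):
d_0 = (0=0, 1=1)
  d_1[0] = 0*1/2 + 1*3/4 = 3/4
  d_1[1] = 0*1/2 + 1*1/4 = 1/4
d_1 = (0=3/4, 1=1/4)
  d_2[0] = 3/4*1/2 + 1/4*3/4 = 9/16
  d_2[1] = 3/4*1/2 + 1/4*1/4 = 7/16
d_2 = (0=9/16, 1=7/16)
  d_3[0] = 9/16*1/2 + 7/16*3/4 = 39/64
  d_3[1] = 9/16*1/2 + 7/16*1/4 = 25/64
d_3 = (0=39/64, 1=25/64)

Answer: 39/64 25/64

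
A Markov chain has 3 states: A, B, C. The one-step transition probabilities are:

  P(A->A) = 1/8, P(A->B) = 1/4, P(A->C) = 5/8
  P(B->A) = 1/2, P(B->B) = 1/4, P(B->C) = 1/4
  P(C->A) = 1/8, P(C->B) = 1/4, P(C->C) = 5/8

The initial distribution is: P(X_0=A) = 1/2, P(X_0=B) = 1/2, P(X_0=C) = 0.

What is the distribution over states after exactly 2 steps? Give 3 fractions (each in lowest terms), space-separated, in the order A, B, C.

Answer: 7/32 1/4 17/32

Derivation:
Propagating the distribution step by step (d_{t+1} = d_t * P):
d_0 = (A=1/2, B=1/2, C=0)
  d_1[A] = 1/2*1/8 + 1/2*1/2 + 0*1/8 = 5/16
  d_1[B] = 1/2*1/4 + 1/2*1/4 + 0*1/4 = 1/4
  d_1[C] = 1/2*5/8 + 1/2*1/4 + 0*5/8 = 7/16
d_1 = (A=5/16, B=1/4, C=7/16)
  d_2[A] = 5/16*1/8 + 1/4*1/2 + 7/16*1/8 = 7/32
  d_2[B] = 5/16*1/4 + 1/4*1/4 + 7/16*1/4 = 1/4
  d_2[C] = 5/16*5/8 + 1/4*1/4 + 7/16*5/8 = 17/32
d_2 = (A=7/32, B=1/4, C=17/32)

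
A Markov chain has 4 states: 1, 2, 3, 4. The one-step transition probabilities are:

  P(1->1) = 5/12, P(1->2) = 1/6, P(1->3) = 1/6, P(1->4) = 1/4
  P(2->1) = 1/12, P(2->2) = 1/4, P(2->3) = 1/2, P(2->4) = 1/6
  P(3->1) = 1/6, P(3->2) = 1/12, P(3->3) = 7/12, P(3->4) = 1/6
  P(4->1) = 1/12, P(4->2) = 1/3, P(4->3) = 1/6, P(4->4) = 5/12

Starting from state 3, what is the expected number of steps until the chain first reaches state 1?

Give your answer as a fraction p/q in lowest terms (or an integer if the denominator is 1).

Answer: 216/29

Derivation:
Let h_i = expected steps to first reach 1 from state i.
Boundary: h_1 = 0.
First-step equations for the other states:
  h_2 = 1 + 1/12*h_1 + 1/4*h_2 + 1/2*h_3 + 1/6*h_4
  h_3 = 1 + 1/6*h_1 + 1/12*h_2 + 7/12*h_3 + 1/6*h_4
  h_4 = 1 + 1/12*h_1 + 1/3*h_2 + 1/6*h_3 + 5/12*h_4

Substituting h_1 = 0 and rearranging gives the linear system (I - Q) h = 1:
  [3/4, -1/2, -1/6] . (h_2, h_3, h_4) = 1
  [-1/12, 5/12, -1/6] . (h_2, h_3, h_4) = 1
  [-1/3, -1/6, 7/12] . (h_2, h_3, h_4) = 1

Solving yields:
  h_2 = 1188/145
  h_3 = 216/29
  h_4 = 1236/145

Starting state is 3, so the expected hitting time is h_3 = 216/29.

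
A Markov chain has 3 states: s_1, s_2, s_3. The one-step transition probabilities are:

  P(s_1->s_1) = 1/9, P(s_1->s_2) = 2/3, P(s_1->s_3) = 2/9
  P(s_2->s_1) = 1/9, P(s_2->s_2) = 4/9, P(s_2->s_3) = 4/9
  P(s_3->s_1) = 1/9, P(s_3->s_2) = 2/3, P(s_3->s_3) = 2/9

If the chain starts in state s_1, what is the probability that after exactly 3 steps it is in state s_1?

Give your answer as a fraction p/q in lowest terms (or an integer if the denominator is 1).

Computing P^3 by repeated multiplication:
P^1 =
  s_1: [1/9, 2/3, 2/9]
  s_2: [1/9, 4/9, 4/9]
  s_3: [1/9, 2/3, 2/9]
P^2 =
  s_1: [1/9, 14/27, 10/27]
  s_2: [1/9, 46/81, 26/81]
  s_3: [1/9, 14/27, 10/27]
P^3 =
  s_1: [1/9, 134/243, 82/243]
  s_2: [1/9, 394/729, 254/729]
  s_3: [1/9, 134/243, 82/243]

(P^3)[s_1 -> s_1] = 1/9

Answer: 1/9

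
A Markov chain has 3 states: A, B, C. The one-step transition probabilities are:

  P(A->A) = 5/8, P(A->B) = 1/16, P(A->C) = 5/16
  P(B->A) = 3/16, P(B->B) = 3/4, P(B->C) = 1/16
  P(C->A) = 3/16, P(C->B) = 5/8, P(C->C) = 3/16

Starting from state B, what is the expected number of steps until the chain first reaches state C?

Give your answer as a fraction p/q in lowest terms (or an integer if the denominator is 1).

Let h_i = expected steps to first reach C from state i.
Boundary: h_C = 0.
First-step equations for the other states:
  h_A = 1 + 5/8*h_A + 1/16*h_B + 5/16*h_C
  h_B = 1 + 3/16*h_A + 3/4*h_B + 1/16*h_C

Substituting h_C = 0 and rearranging gives the linear system (I - Q) h = 1:
  [3/8, -1/16] . (h_A, h_B) = 1
  [-3/16, 1/4] . (h_A, h_B) = 1

Solving yields:
  h_A = 80/21
  h_B = 48/7

Starting state is B, so the expected hitting time is h_B = 48/7.

Answer: 48/7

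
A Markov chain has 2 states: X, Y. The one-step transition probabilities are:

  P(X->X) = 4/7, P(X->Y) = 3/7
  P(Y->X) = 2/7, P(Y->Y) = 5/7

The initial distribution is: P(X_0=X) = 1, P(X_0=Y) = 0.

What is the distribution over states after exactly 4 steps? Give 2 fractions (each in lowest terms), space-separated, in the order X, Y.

Propagating the distribution step by step (d_{t+1} = d_t * P):
d_0 = (X=1, Y=0)
  d_1[X] = 1*4/7 + 0*2/7 = 4/7
  d_1[Y] = 1*3/7 + 0*5/7 = 3/7
d_1 = (X=4/7, Y=3/7)
  d_2[X] = 4/7*4/7 + 3/7*2/7 = 22/49
  d_2[Y] = 4/7*3/7 + 3/7*5/7 = 27/49
d_2 = (X=22/49, Y=27/49)
  d_3[X] = 22/49*4/7 + 27/49*2/7 = 142/343
  d_3[Y] = 22/49*3/7 + 27/49*5/7 = 201/343
d_3 = (X=142/343, Y=201/343)
  d_4[X] = 142/343*4/7 + 201/343*2/7 = 970/2401
  d_4[Y] = 142/343*3/7 + 201/343*5/7 = 1431/2401
d_4 = (X=970/2401, Y=1431/2401)

Answer: 970/2401 1431/2401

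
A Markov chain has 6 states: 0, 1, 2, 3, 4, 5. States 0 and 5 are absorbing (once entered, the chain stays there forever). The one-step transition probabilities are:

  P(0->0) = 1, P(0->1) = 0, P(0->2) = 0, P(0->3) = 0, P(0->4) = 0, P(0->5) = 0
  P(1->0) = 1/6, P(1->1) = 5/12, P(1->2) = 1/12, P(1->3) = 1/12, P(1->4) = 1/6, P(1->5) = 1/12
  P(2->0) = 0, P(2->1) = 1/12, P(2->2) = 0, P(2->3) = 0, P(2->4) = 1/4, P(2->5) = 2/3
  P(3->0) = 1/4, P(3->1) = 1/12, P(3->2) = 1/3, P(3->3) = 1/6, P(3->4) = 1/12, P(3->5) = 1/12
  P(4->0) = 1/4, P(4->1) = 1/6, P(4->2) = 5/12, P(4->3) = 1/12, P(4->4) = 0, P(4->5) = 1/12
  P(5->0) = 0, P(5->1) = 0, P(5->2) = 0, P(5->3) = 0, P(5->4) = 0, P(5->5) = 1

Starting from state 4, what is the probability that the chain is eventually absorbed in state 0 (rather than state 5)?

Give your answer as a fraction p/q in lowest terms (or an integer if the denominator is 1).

Let a_i = P(absorbed in 0 | start in state i).
Boundary conditions: a_0 = 1, a_5 = 0.
For each transient state i, a_i = sum_j P(i->j) * a_j:
  a_1 = 1/6*a_0 + 5/12*a_1 + 1/12*a_2 + 1/12*a_3 + 1/6*a_4 + 1/12*a_5
  a_2 = 0*a_0 + 1/12*a_1 + 0*a_2 + 0*a_3 + 1/4*a_4 + 2/3*a_5
  a_3 = 1/4*a_0 + 1/12*a_1 + 1/3*a_2 + 1/6*a_3 + 1/12*a_4 + 1/12*a_5
  a_4 = 1/4*a_0 + 1/6*a_1 + 5/12*a_2 + 1/12*a_3 + 0*a_4 + 1/12*a_5

Substituting a_0 = 1 and a_5 = 0, rearrange to (I - Q) a = r where r[i] = P(i -> 0):
  [7/12, -1/12, -1/12, -1/6] . (a_1, a_2, a_3, a_4) = 1/6
  [-1/12, 1, 0, -1/4] . (a_1, a_2, a_3, a_4) = 0
  [-1/12, -1/3, 5/6, -1/12] . (a_1, a_2, a_3, a_4) = 1/4
  [-1/6, -5/12, -1/12, 1] . (a_1, a_2, a_3, a_4) = 1/4

Solving yields:
  a_1 = 1941/3919
  a_2 = 1171/7838
  a_3 = 3547/7838
  a_4 = 1695/3919

Starting state is 4, so the absorption probability is a_4 = 1695/3919.

Answer: 1695/3919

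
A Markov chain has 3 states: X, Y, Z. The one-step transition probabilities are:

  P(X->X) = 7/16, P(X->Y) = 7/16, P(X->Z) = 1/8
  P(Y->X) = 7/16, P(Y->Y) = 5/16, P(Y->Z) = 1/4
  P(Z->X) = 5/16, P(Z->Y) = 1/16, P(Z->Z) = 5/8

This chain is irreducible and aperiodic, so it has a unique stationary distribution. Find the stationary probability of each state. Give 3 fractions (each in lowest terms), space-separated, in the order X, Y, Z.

Answer: 31/78 11/39 25/78

Derivation:
The stationary distribution satisfies pi = pi * P, i.e.:
  pi_X = 7/16*pi_X + 7/16*pi_Y + 5/16*pi_Z
  pi_Y = 7/16*pi_X + 5/16*pi_Y + 1/16*pi_Z
  pi_Z = 1/8*pi_X + 1/4*pi_Y + 5/8*pi_Z
with normalization: pi_X + pi_Y + pi_Z = 1.

Using the first 2 balance equations plus normalization, the linear system A*pi = b is:
  [-9/16, 7/16, 5/16] . pi = 0
  [7/16, -11/16, 1/16] . pi = 0
  [1, 1, 1] . pi = 1

Solving yields:
  pi_X = 31/78
  pi_Y = 11/39
  pi_Z = 25/78

Verification (pi * P):
  31/78*7/16 + 11/39*7/16 + 25/78*5/16 = 31/78 = pi_X  (ok)
  31/78*7/16 + 11/39*5/16 + 25/78*1/16 = 11/39 = pi_Y  (ok)
  31/78*1/8 + 11/39*1/4 + 25/78*5/8 = 25/78 = pi_Z  (ok)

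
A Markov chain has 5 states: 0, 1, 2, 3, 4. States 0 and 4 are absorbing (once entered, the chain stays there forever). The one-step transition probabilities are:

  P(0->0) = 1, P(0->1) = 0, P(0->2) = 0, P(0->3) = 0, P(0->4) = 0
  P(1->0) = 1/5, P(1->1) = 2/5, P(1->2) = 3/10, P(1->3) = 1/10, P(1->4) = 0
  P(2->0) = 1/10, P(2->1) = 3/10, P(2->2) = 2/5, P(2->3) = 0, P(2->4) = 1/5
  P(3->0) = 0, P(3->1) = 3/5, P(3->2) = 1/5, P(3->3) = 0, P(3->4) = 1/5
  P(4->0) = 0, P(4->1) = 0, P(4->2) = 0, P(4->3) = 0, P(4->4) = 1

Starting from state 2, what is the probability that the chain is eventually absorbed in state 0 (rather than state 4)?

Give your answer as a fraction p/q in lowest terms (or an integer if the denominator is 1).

Answer: 1/2

Derivation:
Let a_i = P(absorbed in 0 | start in state i).
Boundary conditions: a_0 = 1, a_4 = 0.
For each transient state i, a_i = sum_j P(i->j) * a_j:
  a_1 = 1/5*a_0 + 2/5*a_1 + 3/10*a_2 + 1/10*a_3 + 0*a_4
  a_2 = 1/10*a_0 + 3/10*a_1 + 2/5*a_2 + 0*a_3 + 1/5*a_4
  a_3 = 0*a_0 + 3/5*a_1 + 1/5*a_2 + 0*a_3 + 1/5*a_4

Substituting a_0 = 1 and a_4 = 0, rearrange to (I - Q) a = r where r[i] = P(i -> 0):
  [3/5, -3/10, -1/10] . (a_1, a_2, a_3) = 1/5
  [-3/10, 3/5, 0] . (a_1, a_2, a_3) = 1/10
  [-3/5, -1/5, 1] . (a_1, a_2, a_3) = 0

Solving yields:
  a_1 = 2/3
  a_2 = 1/2
  a_3 = 1/2

Starting state is 2, so the absorption probability is a_2 = 1/2.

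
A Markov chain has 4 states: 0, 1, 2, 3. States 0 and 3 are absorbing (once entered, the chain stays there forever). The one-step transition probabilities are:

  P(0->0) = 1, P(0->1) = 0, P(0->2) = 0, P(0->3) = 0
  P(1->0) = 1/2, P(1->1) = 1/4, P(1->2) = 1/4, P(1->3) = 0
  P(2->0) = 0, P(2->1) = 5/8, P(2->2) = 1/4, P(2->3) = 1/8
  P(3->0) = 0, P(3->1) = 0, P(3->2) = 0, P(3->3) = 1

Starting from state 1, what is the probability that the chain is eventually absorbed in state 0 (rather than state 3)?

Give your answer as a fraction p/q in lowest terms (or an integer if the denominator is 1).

Answer: 12/13

Derivation:
Let a_i = P(absorbed in 0 | start in state i).
Boundary conditions: a_0 = 1, a_3 = 0.
For each transient state i, a_i = sum_j P(i->j) * a_j:
  a_1 = 1/2*a_0 + 1/4*a_1 + 1/4*a_2 + 0*a_3
  a_2 = 0*a_0 + 5/8*a_1 + 1/4*a_2 + 1/8*a_3

Substituting a_0 = 1 and a_3 = 0, rearrange to (I - Q) a = r where r[i] = P(i -> 0):
  [3/4, -1/4] . (a_1, a_2) = 1/2
  [-5/8, 3/4] . (a_1, a_2) = 0

Solving yields:
  a_1 = 12/13
  a_2 = 10/13

Starting state is 1, so the absorption probability is a_1 = 12/13.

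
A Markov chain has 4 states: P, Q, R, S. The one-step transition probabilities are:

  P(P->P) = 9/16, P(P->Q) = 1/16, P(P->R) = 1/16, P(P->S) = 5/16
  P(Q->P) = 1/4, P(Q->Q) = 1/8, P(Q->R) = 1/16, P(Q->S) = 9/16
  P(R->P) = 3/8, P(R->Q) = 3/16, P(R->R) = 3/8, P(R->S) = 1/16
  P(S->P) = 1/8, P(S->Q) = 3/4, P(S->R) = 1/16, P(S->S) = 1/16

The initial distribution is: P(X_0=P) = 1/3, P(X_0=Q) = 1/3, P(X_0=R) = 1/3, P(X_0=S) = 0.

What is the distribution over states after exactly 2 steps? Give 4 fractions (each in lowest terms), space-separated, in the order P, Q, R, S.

Propagating the distribution step by step (d_{t+1} = d_t * P):
d_0 = (P=1/3, Q=1/3, R=1/3, S=0)
  d_1[P] = 1/3*9/16 + 1/3*1/4 + 1/3*3/8 + 0*1/8 = 19/48
  d_1[Q] = 1/3*1/16 + 1/3*1/8 + 1/3*3/16 + 0*3/4 = 1/8
  d_1[R] = 1/3*1/16 + 1/3*1/16 + 1/3*3/8 + 0*1/16 = 1/6
  d_1[S] = 1/3*5/16 + 1/3*9/16 + 1/3*1/16 + 0*1/16 = 5/16
d_1 = (P=19/48, Q=1/8, R=1/6, S=5/16)
  d_2[P] = 19/48*9/16 + 1/8*1/4 + 1/6*3/8 + 5/16*1/8 = 91/256
  d_2[Q] = 19/48*1/16 + 1/8*1/8 + 1/6*3/16 + 5/16*3/4 = 235/768
  d_2[R] = 19/48*1/16 + 1/8*1/16 + 1/6*3/8 + 5/16*1/16 = 11/96
  d_2[S] = 19/48*5/16 + 1/8*9/16 + 1/6*1/16 + 5/16*1/16 = 43/192
d_2 = (P=91/256, Q=235/768, R=11/96, S=43/192)

Answer: 91/256 235/768 11/96 43/192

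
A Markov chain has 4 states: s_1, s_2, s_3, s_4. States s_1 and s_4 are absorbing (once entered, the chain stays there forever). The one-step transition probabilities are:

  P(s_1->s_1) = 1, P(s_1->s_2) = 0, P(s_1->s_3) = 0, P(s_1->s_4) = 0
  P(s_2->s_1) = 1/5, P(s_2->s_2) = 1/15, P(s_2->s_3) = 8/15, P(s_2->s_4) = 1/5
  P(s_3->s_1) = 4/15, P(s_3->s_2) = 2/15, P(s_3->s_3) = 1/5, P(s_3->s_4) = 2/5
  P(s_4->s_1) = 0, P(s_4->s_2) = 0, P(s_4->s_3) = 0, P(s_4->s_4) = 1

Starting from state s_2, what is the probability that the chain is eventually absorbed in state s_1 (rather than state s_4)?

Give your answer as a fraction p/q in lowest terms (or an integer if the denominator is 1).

Answer: 17/38

Derivation:
Let a_i = P(absorbed in s_1 | start in state i).
Boundary conditions: a_s_1 = 1, a_s_4 = 0.
For each transient state i, a_i = sum_j P(i->j) * a_j:
  a_s_2 = 1/5*a_s_1 + 1/15*a_s_2 + 8/15*a_s_3 + 1/5*a_s_4
  a_s_3 = 4/15*a_s_1 + 2/15*a_s_2 + 1/5*a_s_3 + 2/5*a_s_4

Substituting a_s_1 = 1 and a_s_4 = 0, rearrange to (I - Q) a = r where r[i] = P(i -> s_1):
  [14/15, -8/15] . (a_s_2, a_s_3) = 1/5
  [-2/15, 4/5] . (a_s_2, a_s_3) = 4/15

Solving yields:
  a_s_2 = 17/38
  a_s_3 = 31/76

Starting state is s_2, so the absorption probability is a_s_2 = 17/38.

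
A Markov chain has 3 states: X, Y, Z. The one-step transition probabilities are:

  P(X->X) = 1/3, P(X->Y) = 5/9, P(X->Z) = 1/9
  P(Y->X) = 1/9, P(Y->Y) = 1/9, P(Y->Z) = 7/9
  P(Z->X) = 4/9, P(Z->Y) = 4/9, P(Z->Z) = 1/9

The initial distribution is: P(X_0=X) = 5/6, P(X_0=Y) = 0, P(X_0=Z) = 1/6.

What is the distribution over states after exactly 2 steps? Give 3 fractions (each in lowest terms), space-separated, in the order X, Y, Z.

Propagating the distribution step by step (d_{t+1} = d_t * P):
d_0 = (X=5/6, Y=0, Z=1/6)
  d_1[X] = 5/6*1/3 + 0*1/9 + 1/6*4/9 = 19/54
  d_1[Y] = 5/6*5/9 + 0*1/9 + 1/6*4/9 = 29/54
  d_1[Z] = 5/6*1/9 + 0*7/9 + 1/6*1/9 = 1/9
d_1 = (X=19/54, Y=29/54, Z=1/9)
  d_2[X] = 19/54*1/3 + 29/54*1/9 + 1/9*4/9 = 55/243
  d_2[Y] = 19/54*5/9 + 29/54*1/9 + 1/9*4/9 = 74/243
  d_2[Z] = 19/54*1/9 + 29/54*7/9 + 1/9*1/9 = 38/81
d_2 = (X=55/243, Y=74/243, Z=38/81)

Answer: 55/243 74/243 38/81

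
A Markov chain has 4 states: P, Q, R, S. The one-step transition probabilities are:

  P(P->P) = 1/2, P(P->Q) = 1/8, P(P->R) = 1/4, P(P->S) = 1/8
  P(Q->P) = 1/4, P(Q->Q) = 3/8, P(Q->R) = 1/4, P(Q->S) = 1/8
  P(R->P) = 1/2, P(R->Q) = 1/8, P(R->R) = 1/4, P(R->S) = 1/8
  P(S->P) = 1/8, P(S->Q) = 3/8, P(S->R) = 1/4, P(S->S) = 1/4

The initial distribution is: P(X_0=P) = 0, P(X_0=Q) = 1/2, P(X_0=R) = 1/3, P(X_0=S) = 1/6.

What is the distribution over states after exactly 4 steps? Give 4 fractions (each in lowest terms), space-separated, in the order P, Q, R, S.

Answer: 9623/24576 883/4096 1/4 3511/24576

Derivation:
Propagating the distribution step by step (d_{t+1} = d_t * P):
d_0 = (P=0, Q=1/2, R=1/3, S=1/6)
  d_1[P] = 0*1/2 + 1/2*1/4 + 1/3*1/2 + 1/6*1/8 = 5/16
  d_1[Q] = 0*1/8 + 1/2*3/8 + 1/3*1/8 + 1/6*3/8 = 7/24
  d_1[R] = 0*1/4 + 1/2*1/4 + 1/3*1/4 + 1/6*1/4 = 1/4
  d_1[S] = 0*1/8 + 1/2*1/8 + 1/3*1/8 + 1/6*1/4 = 7/48
d_1 = (P=5/16, Q=7/24, R=1/4, S=7/48)
  d_2[P] = 5/16*1/2 + 7/24*1/4 + 1/4*1/2 + 7/48*1/8 = 143/384
  d_2[Q] = 5/16*1/8 + 7/24*3/8 + 1/4*1/8 + 7/48*3/8 = 15/64
  d_2[R] = 5/16*1/4 + 7/24*1/4 + 1/4*1/4 + 7/48*1/4 = 1/4
  d_2[S] = 5/16*1/8 + 7/24*1/8 + 1/4*1/8 + 7/48*1/4 = 55/384
d_2 = (P=143/384, Q=15/64, R=1/4, S=55/384)
  d_3[P] = 143/384*1/2 + 15/64*1/4 + 1/4*1/2 + 55/384*1/8 = 397/1024
  d_3[Q] = 143/384*1/8 + 15/64*3/8 + 1/4*1/8 + 55/384*3/8 = 337/1536
  d_3[R] = 143/384*1/4 + 15/64*1/4 + 1/4*1/4 + 55/384*1/4 = 1/4
  d_3[S] = 143/384*1/8 + 15/64*1/8 + 1/4*1/8 + 55/384*1/4 = 439/3072
d_3 = (P=397/1024, Q=337/1536, R=1/4, S=439/3072)
  d_4[P] = 397/1024*1/2 + 337/1536*1/4 + 1/4*1/2 + 439/3072*1/8 = 9623/24576
  d_4[Q] = 397/1024*1/8 + 337/1536*3/8 + 1/4*1/8 + 439/3072*3/8 = 883/4096
  d_4[R] = 397/1024*1/4 + 337/1536*1/4 + 1/4*1/4 + 439/3072*1/4 = 1/4
  d_4[S] = 397/1024*1/8 + 337/1536*1/8 + 1/4*1/8 + 439/3072*1/4 = 3511/24576
d_4 = (P=9623/24576, Q=883/4096, R=1/4, S=3511/24576)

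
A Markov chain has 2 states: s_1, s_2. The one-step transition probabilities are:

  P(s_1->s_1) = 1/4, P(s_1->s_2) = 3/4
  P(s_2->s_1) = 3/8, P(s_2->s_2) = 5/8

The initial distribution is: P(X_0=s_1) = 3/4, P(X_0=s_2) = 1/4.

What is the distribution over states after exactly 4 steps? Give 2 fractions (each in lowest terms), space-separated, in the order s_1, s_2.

Answer: 5463/16384 10921/16384

Derivation:
Propagating the distribution step by step (d_{t+1} = d_t * P):
d_0 = (s_1=3/4, s_2=1/4)
  d_1[s_1] = 3/4*1/4 + 1/4*3/8 = 9/32
  d_1[s_2] = 3/4*3/4 + 1/4*5/8 = 23/32
d_1 = (s_1=9/32, s_2=23/32)
  d_2[s_1] = 9/32*1/4 + 23/32*3/8 = 87/256
  d_2[s_2] = 9/32*3/4 + 23/32*5/8 = 169/256
d_2 = (s_1=87/256, s_2=169/256)
  d_3[s_1] = 87/256*1/4 + 169/256*3/8 = 681/2048
  d_3[s_2] = 87/256*3/4 + 169/256*5/8 = 1367/2048
d_3 = (s_1=681/2048, s_2=1367/2048)
  d_4[s_1] = 681/2048*1/4 + 1367/2048*3/8 = 5463/16384
  d_4[s_2] = 681/2048*3/4 + 1367/2048*5/8 = 10921/16384
d_4 = (s_1=5463/16384, s_2=10921/16384)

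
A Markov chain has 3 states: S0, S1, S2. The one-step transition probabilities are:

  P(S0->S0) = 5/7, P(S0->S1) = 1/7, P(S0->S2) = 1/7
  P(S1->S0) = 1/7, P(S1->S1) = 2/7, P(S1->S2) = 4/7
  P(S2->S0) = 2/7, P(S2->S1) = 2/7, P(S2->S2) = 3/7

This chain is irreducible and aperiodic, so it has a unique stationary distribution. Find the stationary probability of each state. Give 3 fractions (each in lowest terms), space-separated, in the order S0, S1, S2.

Answer: 4/9 2/9 1/3

Derivation:
The stationary distribution satisfies pi = pi * P, i.e.:
  pi_S0 = 5/7*pi_S0 + 1/7*pi_S1 + 2/7*pi_S2
  pi_S1 = 1/7*pi_S0 + 2/7*pi_S1 + 2/7*pi_S2
  pi_S2 = 1/7*pi_S0 + 4/7*pi_S1 + 3/7*pi_S2
with normalization: pi_S0 + pi_S1 + pi_S2 = 1.

Using the first 2 balance equations plus normalization, the linear system A*pi = b is:
  [-2/7, 1/7, 2/7] . pi = 0
  [1/7, -5/7, 2/7] . pi = 0
  [1, 1, 1] . pi = 1

Solving yields:
  pi_S0 = 4/9
  pi_S1 = 2/9
  pi_S2 = 1/3

Verification (pi * P):
  4/9*5/7 + 2/9*1/7 + 1/3*2/7 = 4/9 = pi_S0  (ok)
  4/9*1/7 + 2/9*2/7 + 1/3*2/7 = 2/9 = pi_S1  (ok)
  4/9*1/7 + 2/9*4/7 + 1/3*3/7 = 1/3 = pi_S2  (ok)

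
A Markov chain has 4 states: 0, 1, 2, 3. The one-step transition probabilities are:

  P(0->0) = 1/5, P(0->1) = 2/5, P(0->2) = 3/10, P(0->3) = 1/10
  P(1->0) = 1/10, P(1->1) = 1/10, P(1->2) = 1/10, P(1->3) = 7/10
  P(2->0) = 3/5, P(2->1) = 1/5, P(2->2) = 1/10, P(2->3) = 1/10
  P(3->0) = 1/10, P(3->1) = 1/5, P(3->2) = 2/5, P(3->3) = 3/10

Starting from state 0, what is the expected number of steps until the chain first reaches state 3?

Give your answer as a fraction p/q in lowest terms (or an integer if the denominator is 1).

Let h_i = expected steps to first reach 3 from state i.
Boundary: h_3 = 0.
First-step equations for the other states:
  h_0 = 1 + 1/5*h_0 + 2/5*h_1 + 3/10*h_2 + 1/10*h_3
  h_1 = 1 + 1/10*h_0 + 1/10*h_1 + 1/10*h_2 + 7/10*h_3
  h_2 = 1 + 3/5*h_0 + 1/5*h_1 + 1/10*h_2 + 1/10*h_3

Substituting h_3 = 0 and rearranging gives the linear system (I - Q) h = 1:
  [4/5, -2/5, -3/10] . (h_0, h_1, h_2) = 1
  [-1/10, 9/10, -1/10] . (h_0, h_1, h_2) = 1
  [-3/5, -1/5, 9/10] . (h_0, h_1, h_2) = 1

Solving yields:
  h_0 = 380/101
  h_1 = 200/101
  h_2 = 410/101

Starting state is 0, so the expected hitting time is h_0 = 380/101.

Answer: 380/101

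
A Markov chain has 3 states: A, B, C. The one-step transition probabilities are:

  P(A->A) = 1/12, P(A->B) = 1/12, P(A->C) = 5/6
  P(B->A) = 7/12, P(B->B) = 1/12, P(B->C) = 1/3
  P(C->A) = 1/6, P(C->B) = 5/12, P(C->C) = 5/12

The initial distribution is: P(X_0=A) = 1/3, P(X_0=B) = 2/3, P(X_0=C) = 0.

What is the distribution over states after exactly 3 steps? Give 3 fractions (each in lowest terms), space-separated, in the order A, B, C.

Propagating the distribution step by step (d_{t+1} = d_t * P):
d_0 = (A=1/3, B=2/3, C=0)
  d_1[A] = 1/3*1/12 + 2/3*7/12 + 0*1/6 = 5/12
  d_1[B] = 1/3*1/12 + 2/3*1/12 + 0*5/12 = 1/12
  d_1[C] = 1/3*5/6 + 2/3*1/3 + 0*5/12 = 1/2
d_1 = (A=5/12, B=1/12, C=1/2)
  d_2[A] = 5/12*1/12 + 1/12*7/12 + 1/2*1/6 = 1/6
  d_2[B] = 5/12*1/12 + 1/12*1/12 + 1/2*5/12 = 1/4
  d_2[C] = 5/12*5/6 + 1/12*1/3 + 1/2*5/12 = 7/12
d_2 = (A=1/6, B=1/4, C=7/12)
  d_3[A] = 1/6*1/12 + 1/4*7/12 + 7/12*1/6 = 37/144
  d_3[B] = 1/6*1/12 + 1/4*1/12 + 7/12*5/12 = 5/18
  d_3[C] = 1/6*5/6 + 1/4*1/3 + 7/12*5/12 = 67/144
d_3 = (A=37/144, B=5/18, C=67/144)

Answer: 37/144 5/18 67/144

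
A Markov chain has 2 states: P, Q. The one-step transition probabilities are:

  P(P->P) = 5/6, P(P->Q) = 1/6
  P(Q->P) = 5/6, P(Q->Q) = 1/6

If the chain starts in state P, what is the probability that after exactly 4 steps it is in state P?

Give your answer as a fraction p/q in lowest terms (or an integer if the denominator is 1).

Answer: 5/6

Derivation:
Computing P^4 by repeated multiplication:
P^1 =
  P: [5/6, 1/6]
  Q: [5/6, 1/6]
P^2 =
  P: [5/6, 1/6]
  Q: [5/6, 1/6]
P^3 =
  P: [5/6, 1/6]
  Q: [5/6, 1/6]
P^4 =
  P: [5/6, 1/6]
  Q: [5/6, 1/6]

(P^4)[P -> P] = 5/6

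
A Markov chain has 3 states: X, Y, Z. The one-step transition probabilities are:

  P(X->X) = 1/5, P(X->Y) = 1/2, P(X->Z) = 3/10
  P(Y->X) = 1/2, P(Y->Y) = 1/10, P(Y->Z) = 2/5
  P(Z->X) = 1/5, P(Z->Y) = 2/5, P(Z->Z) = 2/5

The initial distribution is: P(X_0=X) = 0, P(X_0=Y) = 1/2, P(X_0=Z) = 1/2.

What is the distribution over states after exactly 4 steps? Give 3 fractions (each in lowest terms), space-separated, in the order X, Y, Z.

Propagating the distribution step by step (d_{t+1} = d_t * P):
d_0 = (X=0, Y=1/2, Z=1/2)
  d_1[X] = 0*1/5 + 1/2*1/2 + 1/2*1/5 = 7/20
  d_1[Y] = 0*1/2 + 1/2*1/10 + 1/2*2/5 = 1/4
  d_1[Z] = 0*3/10 + 1/2*2/5 + 1/2*2/5 = 2/5
d_1 = (X=7/20, Y=1/4, Z=2/5)
  d_2[X] = 7/20*1/5 + 1/4*1/2 + 2/5*1/5 = 11/40
  d_2[Y] = 7/20*1/2 + 1/4*1/10 + 2/5*2/5 = 9/25
  d_2[Z] = 7/20*3/10 + 1/4*2/5 + 2/5*2/5 = 73/200
d_2 = (X=11/40, Y=9/25, Z=73/200)
  d_3[X] = 11/40*1/5 + 9/25*1/2 + 73/200*1/5 = 77/250
  d_3[Y] = 11/40*1/2 + 9/25*1/10 + 73/200*2/5 = 639/2000
  d_3[Z] = 11/40*3/10 + 9/25*2/5 + 73/200*2/5 = 149/400
d_3 = (X=77/250, Y=639/2000, Z=149/400)
  d_4[X] = 77/250*1/5 + 639/2000*1/2 + 149/400*1/5 = 5917/20000
  d_4[Y] = 77/250*1/2 + 639/2000*1/10 + 149/400*2/5 = 6699/20000
  d_4[Z] = 77/250*3/10 + 639/2000*2/5 + 149/400*2/5 = 923/2500
d_4 = (X=5917/20000, Y=6699/20000, Z=923/2500)

Answer: 5917/20000 6699/20000 923/2500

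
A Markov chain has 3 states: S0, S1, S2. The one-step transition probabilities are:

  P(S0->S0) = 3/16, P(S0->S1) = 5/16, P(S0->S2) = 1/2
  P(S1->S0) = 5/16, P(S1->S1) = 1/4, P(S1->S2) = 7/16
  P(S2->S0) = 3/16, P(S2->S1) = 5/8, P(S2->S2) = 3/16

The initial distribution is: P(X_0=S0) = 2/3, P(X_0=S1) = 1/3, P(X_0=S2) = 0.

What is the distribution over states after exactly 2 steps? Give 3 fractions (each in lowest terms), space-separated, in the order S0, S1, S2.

Propagating the distribution step by step (d_{t+1} = d_t * P):
d_0 = (S0=2/3, S1=1/3, S2=0)
  d_1[S0] = 2/3*3/16 + 1/3*5/16 + 0*3/16 = 11/48
  d_1[S1] = 2/3*5/16 + 1/3*1/4 + 0*5/8 = 7/24
  d_1[S2] = 2/3*1/2 + 1/3*7/16 + 0*3/16 = 23/48
d_1 = (S0=11/48, S1=7/24, S2=23/48)
  d_2[S0] = 11/48*3/16 + 7/24*5/16 + 23/48*3/16 = 43/192
  d_2[S1] = 11/48*5/16 + 7/24*1/4 + 23/48*5/8 = 341/768
  d_2[S2] = 11/48*1/2 + 7/24*7/16 + 23/48*3/16 = 85/256
d_2 = (S0=43/192, S1=341/768, S2=85/256)

Answer: 43/192 341/768 85/256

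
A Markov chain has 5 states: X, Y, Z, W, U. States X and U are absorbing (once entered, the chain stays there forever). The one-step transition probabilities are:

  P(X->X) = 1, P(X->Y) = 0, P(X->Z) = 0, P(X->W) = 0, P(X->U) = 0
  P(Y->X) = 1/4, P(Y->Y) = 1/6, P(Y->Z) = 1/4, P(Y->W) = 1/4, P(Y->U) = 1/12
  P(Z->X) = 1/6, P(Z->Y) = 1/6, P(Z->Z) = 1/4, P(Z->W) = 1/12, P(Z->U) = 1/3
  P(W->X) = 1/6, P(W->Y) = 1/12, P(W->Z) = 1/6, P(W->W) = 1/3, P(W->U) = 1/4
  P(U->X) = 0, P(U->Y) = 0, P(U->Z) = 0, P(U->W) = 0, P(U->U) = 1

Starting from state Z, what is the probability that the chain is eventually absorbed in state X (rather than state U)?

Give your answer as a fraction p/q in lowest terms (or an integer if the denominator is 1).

Answer: 237/610

Derivation:
Let a_i = P(absorbed in X | start in state i).
Boundary conditions: a_X = 1, a_U = 0.
For each transient state i, a_i = sum_j P(i->j) * a_j:
  a_Y = 1/4*a_X + 1/6*a_Y + 1/4*a_Z + 1/4*a_W + 1/12*a_U
  a_Z = 1/6*a_X + 1/6*a_Y + 1/4*a_Z + 1/12*a_W + 1/3*a_U
  a_W = 1/6*a_X + 1/12*a_Y + 1/6*a_Z + 1/3*a_W + 1/4*a_U

Substituting a_X = 1 and a_U = 0, rearrange to (I - Q) a = r where r[i] = P(i -> X):
  [5/6, -1/4, -1/4] . (a_Y, a_Z, a_W) = 1/4
  [-1/6, 3/4, -1/12] . (a_Y, a_Z, a_W) = 1/6
  [-1/12, -1/6, 2/3] . (a_Y, a_Z, a_W) = 1/6

Solving yields:
  a_Y = 33/61
  a_Z = 237/610
  a_W = 253/610

Starting state is Z, so the absorption probability is a_Z = 237/610.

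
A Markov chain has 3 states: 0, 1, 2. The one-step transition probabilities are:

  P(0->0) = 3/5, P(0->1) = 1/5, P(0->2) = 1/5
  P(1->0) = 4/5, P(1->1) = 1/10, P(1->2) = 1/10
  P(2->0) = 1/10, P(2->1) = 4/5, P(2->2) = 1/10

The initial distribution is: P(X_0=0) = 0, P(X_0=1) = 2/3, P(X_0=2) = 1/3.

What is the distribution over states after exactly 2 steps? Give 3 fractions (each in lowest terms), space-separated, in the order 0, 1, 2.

Propagating the distribution step by step (d_{t+1} = d_t * P):
d_0 = (0=0, 1=2/3, 2=1/3)
  d_1[0] = 0*3/5 + 2/3*4/5 + 1/3*1/10 = 17/30
  d_1[1] = 0*1/5 + 2/3*1/10 + 1/3*4/5 = 1/3
  d_1[2] = 0*1/5 + 2/3*1/10 + 1/3*1/10 = 1/10
d_1 = (0=17/30, 1=1/3, 2=1/10)
  d_2[0] = 17/30*3/5 + 1/3*4/5 + 1/10*1/10 = 37/60
  d_2[1] = 17/30*1/5 + 1/3*1/10 + 1/10*4/5 = 17/75
  d_2[2] = 17/30*1/5 + 1/3*1/10 + 1/10*1/10 = 47/300
d_2 = (0=37/60, 1=17/75, 2=47/300)

Answer: 37/60 17/75 47/300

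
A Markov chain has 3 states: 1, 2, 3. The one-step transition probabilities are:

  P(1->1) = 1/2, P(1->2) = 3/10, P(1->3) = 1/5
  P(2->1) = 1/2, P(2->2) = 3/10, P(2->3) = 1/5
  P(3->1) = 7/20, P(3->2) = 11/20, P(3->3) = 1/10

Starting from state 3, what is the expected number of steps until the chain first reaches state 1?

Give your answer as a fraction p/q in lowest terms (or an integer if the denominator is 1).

Answer: 125/52

Derivation:
Let h_i = expected steps to first reach 1 from state i.
Boundary: h_1 = 0.
First-step equations for the other states:
  h_2 = 1 + 1/2*h_1 + 3/10*h_2 + 1/5*h_3
  h_3 = 1 + 7/20*h_1 + 11/20*h_2 + 1/10*h_3

Substituting h_1 = 0 and rearranging gives the linear system (I - Q) h = 1:
  [7/10, -1/5] . (h_2, h_3) = 1
  [-11/20, 9/10] . (h_2, h_3) = 1

Solving yields:
  h_2 = 55/26
  h_3 = 125/52

Starting state is 3, so the expected hitting time is h_3 = 125/52.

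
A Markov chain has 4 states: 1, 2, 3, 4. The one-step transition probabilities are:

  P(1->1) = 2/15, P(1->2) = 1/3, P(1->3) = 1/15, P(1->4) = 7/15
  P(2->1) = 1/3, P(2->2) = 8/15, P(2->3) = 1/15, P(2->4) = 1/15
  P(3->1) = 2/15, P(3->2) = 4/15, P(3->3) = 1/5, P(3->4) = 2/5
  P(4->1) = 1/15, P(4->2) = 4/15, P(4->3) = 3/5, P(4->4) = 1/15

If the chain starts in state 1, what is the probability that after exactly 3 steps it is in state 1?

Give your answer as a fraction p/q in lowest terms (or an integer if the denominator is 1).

Answer: 664/3375

Derivation:
Computing P^3 by repeated multiplication:
P^1 =
  1: [2/15, 1/3, 1/15, 7/15]
  2: [1/3, 8/15, 1/15, 1/15]
  3: [2/15, 4/15, 1/5, 2/5]
  4: [1/15, 4/15, 3/5, 1/15]
P^2 =
  1: [38/225, 82/225, 73/225, 32/225]
  2: [53/225, 97/225, 1/9, 2/9]
  3: [4/25, 26/75, 23/75, 14/75]
  4: [41/225, 77/225, 41/225, 22/75]
P^3 =
  1: [664/3375, 422/1125, 209/1125, 818/3375]
  2: [691/3375, 149/375, 1/5, 668/3375]
  3: [214/1125, 416/1125, 233/1125, 262/1125]
  4: [41/225, 1249/3375, 167/675, 676/3375]

(P^3)[1 -> 1] = 664/3375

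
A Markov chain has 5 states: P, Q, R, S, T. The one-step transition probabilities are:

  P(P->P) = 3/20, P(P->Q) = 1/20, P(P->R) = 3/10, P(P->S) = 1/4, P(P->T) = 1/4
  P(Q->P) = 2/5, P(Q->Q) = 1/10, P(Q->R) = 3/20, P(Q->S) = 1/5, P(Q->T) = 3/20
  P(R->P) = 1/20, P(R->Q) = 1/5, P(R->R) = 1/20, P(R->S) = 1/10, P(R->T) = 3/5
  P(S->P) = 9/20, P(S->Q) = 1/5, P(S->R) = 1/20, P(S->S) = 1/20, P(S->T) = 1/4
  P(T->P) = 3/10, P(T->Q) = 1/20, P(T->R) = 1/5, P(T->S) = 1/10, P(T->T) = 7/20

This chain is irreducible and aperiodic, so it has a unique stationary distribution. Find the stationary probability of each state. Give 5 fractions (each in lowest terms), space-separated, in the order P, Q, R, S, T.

Answer: 17385/69394 417/4082 5999/34697 29303/208182 69463/208182

Derivation:
The stationary distribution satisfies pi = pi * P, i.e.:
  pi_P = 3/20*pi_P + 2/5*pi_Q + 1/20*pi_R + 9/20*pi_S + 3/10*pi_T
  pi_Q = 1/20*pi_P + 1/10*pi_Q + 1/5*pi_R + 1/5*pi_S + 1/20*pi_T
  pi_R = 3/10*pi_P + 3/20*pi_Q + 1/20*pi_R + 1/20*pi_S + 1/5*pi_T
  pi_S = 1/4*pi_P + 1/5*pi_Q + 1/10*pi_R + 1/20*pi_S + 1/10*pi_T
  pi_T = 1/4*pi_P + 3/20*pi_Q + 3/5*pi_R + 1/4*pi_S + 7/20*pi_T
with normalization: pi_P + pi_Q + pi_R + pi_S + pi_T = 1.

Using the first 4 balance equations plus normalization, the linear system A*pi = b is:
  [-17/20, 2/5, 1/20, 9/20, 3/10] . pi = 0
  [1/20, -9/10, 1/5, 1/5, 1/20] . pi = 0
  [3/10, 3/20, -19/20, 1/20, 1/5] . pi = 0
  [1/4, 1/5, 1/10, -19/20, 1/10] . pi = 0
  [1, 1, 1, 1, 1] . pi = 1

Solving yields:
  pi_P = 17385/69394
  pi_Q = 417/4082
  pi_R = 5999/34697
  pi_S = 29303/208182
  pi_T = 69463/208182

Verification (pi * P):
  17385/69394*3/20 + 417/4082*2/5 + 5999/34697*1/20 + 29303/208182*9/20 + 69463/208182*3/10 = 17385/69394 = pi_P  (ok)
  17385/69394*1/20 + 417/4082*1/10 + 5999/34697*1/5 + 29303/208182*1/5 + 69463/208182*1/20 = 417/4082 = pi_Q  (ok)
  17385/69394*3/10 + 417/4082*3/20 + 5999/34697*1/20 + 29303/208182*1/20 + 69463/208182*1/5 = 5999/34697 = pi_R  (ok)
  17385/69394*1/4 + 417/4082*1/5 + 5999/34697*1/10 + 29303/208182*1/20 + 69463/208182*1/10 = 29303/208182 = pi_S  (ok)
  17385/69394*1/4 + 417/4082*3/20 + 5999/34697*3/5 + 29303/208182*1/4 + 69463/208182*7/20 = 69463/208182 = pi_T  (ok)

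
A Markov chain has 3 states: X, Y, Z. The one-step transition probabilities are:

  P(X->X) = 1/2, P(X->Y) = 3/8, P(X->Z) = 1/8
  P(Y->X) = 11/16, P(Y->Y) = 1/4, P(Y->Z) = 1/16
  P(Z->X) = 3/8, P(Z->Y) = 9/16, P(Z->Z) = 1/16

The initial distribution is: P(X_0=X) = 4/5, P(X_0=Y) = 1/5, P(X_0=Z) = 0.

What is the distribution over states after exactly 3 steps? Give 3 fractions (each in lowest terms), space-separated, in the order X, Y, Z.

Answer: 11347/20480 7147/20480 993/10240

Derivation:
Propagating the distribution step by step (d_{t+1} = d_t * P):
d_0 = (X=4/5, Y=1/5, Z=0)
  d_1[X] = 4/5*1/2 + 1/5*11/16 + 0*3/8 = 43/80
  d_1[Y] = 4/5*3/8 + 1/5*1/4 + 0*9/16 = 7/20
  d_1[Z] = 4/5*1/8 + 1/5*1/16 + 0*1/16 = 9/80
d_1 = (X=43/80, Y=7/20, Z=9/80)
  d_2[X] = 43/80*1/2 + 7/20*11/16 + 9/80*3/8 = 353/640
  d_2[Y] = 43/80*3/8 + 7/20*1/4 + 9/80*9/16 = 451/1280
  d_2[Z] = 43/80*1/8 + 7/20*1/16 + 9/80*1/16 = 123/1280
d_2 = (X=353/640, Y=451/1280, Z=123/1280)
  d_3[X] = 353/640*1/2 + 451/1280*11/16 + 123/1280*3/8 = 11347/20480
  d_3[Y] = 353/640*3/8 + 451/1280*1/4 + 123/1280*9/16 = 7147/20480
  d_3[Z] = 353/640*1/8 + 451/1280*1/16 + 123/1280*1/16 = 993/10240
d_3 = (X=11347/20480, Y=7147/20480, Z=993/10240)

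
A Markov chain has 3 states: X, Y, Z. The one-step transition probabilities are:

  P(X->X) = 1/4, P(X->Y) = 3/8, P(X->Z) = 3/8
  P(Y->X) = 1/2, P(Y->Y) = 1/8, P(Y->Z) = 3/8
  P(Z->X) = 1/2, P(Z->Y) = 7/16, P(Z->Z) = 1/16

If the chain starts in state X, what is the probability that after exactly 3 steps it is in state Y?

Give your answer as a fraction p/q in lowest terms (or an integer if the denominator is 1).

Answer: 645/2048

Derivation:
Computing P^3 by repeated multiplication:
P^1 =
  X: [1/4, 3/8, 3/8]
  Y: [1/2, 1/8, 3/8]
  Z: [1/2, 7/16, 1/16]
P^2 =
  X: [7/16, 39/128, 33/128]
  Y: [3/8, 47/128, 33/128]
  Z: [3/8, 69/256, 91/256]
P^3 =
  X: [25/64, 645/2048, 603/2048]
  Y: [13/32, 613/2048, 603/2048]
  Z: [13/32, 1351/4096, 1081/4096]

(P^3)[X -> Y] = 645/2048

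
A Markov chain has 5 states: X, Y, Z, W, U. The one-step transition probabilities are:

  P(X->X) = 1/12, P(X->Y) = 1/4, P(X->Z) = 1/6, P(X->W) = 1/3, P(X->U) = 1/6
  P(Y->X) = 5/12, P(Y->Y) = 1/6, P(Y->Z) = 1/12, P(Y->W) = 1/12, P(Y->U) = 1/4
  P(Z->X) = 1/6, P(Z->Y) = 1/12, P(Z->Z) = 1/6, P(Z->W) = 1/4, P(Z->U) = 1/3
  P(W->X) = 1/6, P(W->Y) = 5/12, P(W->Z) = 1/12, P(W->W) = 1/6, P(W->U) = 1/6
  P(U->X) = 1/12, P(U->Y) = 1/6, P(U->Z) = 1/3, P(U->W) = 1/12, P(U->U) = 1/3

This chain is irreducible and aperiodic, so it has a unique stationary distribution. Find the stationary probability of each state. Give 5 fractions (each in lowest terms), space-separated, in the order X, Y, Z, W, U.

Answer: 3951/21631 4550/21631 3839/21631 3742/21631 5549/21631

Derivation:
The stationary distribution satisfies pi = pi * P, i.e.:
  pi_X = 1/12*pi_X + 5/12*pi_Y + 1/6*pi_Z + 1/6*pi_W + 1/12*pi_U
  pi_Y = 1/4*pi_X + 1/6*pi_Y + 1/12*pi_Z + 5/12*pi_W + 1/6*pi_U
  pi_Z = 1/6*pi_X + 1/12*pi_Y + 1/6*pi_Z + 1/12*pi_W + 1/3*pi_U
  pi_W = 1/3*pi_X + 1/12*pi_Y + 1/4*pi_Z + 1/6*pi_W + 1/12*pi_U
  pi_U = 1/6*pi_X + 1/4*pi_Y + 1/3*pi_Z + 1/6*pi_W + 1/3*pi_U
with normalization: pi_X + pi_Y + pi_Z + pi_W + pi_U = 1.

Using the first 4 balance equations plus normalization, the linear system A*pi = b is:
  [-11/12, 5/12, 1/6, 1/6, 1/12] . pi = 0
  [1/4, -5/6, 1/12, 5/12, 1/6] . pi = 0
  [1/6, 1/12, -5/6, 1/12, 1/3] . pi = 0
  [1/3, 1/12, 1/4, -5/6, 1/12] . pi = 0
  [1, 1, 1, 1, 1] . pi = 1

Solving yields:
  pi_X = 3951/21631
  pi_Y = 4550/21631
  pi_Z = 3839/21631
  pi_W = 3742/21631
  pi_U = 5549/21631

Verification (pi * P):
  3951/21631*1/12 + 4550/21631*5/12 + 3839/21631*1/6 + 3742/21631*1/6 + 5549/21631*1/12 = 3951/21631 = pi_X  (ok)
  3951/21631*1/4 + 4550/21631*1/6 + 3839/21631*1/12 + 3742/21631*5/12 + 5549/21631*1/6 = 4550/21631 = pi_Y  (ok)
  3951/21631*1/6 + 4550/21631*1/12 + 3839/21631*1/6 + 3742/21631*1/12 + 5549/21631*1/3 = 3839/21631 = pi_Z  (ok)
  3951/21631*1/3 + 4550/21631*1/12 + 3839/21631*1/4 + 3742/21631*1/6 + 5549/21631*1/12 = 3742/21631 = pi_W  (ok)
  3951/21631*1/6 + 4550/21631*1/4 + 3839/21631*1/3 + 3742/21631*1/6 + 5549/21631*1/3 = 5549/21631 = pi_U  (ok)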